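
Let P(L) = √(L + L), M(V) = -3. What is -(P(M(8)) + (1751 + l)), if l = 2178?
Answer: -3929 - I*√6 ≈ -3929.0 - 2.4495*I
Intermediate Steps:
P(L) = √2*√L (P(L) = √(2*L) = √2*√L)
-(P(M(8)) + (1751 + l)) = -(√2*√(-3) + (1751 + 2178)) = -(√2*(I*√3) + 3929) = -(I*√6 + 3929) = -(3929 + I*√6) = -3929 - I*√6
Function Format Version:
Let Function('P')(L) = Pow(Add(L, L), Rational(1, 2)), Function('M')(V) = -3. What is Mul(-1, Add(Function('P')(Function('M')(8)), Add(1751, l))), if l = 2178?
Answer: Add(-3929, Mul(-1, I, Pow(6, Rational(1, 2)))) ≈ Add(-3929.0, Mul(-2.4495, I))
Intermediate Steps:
Function('P')(L) = Mul(Pow(2, Rational(1, 2)), Pow(L, Rational(1, 2))) (Function('P')(L) = Pow(Mul(2, L), Rational(1, 2)) = Mul(Pow(2, Rational(1, 2)), Pow(L, Rational(1, 2))))
Mul(-1, Add(Function('P')(Function('M')(8)), Add(1751, l))) = Mul(-1, Add(Mul(Pow(2, Rational(1, 2)), Pow(-3, Rational(1, 2))), Add(1751, 2178))) = Mul(-1, Add(Mul(Pow(2, Rational(1, 2)), Mul(I, Pow(3, Rational(1, 2)))), 3929)) = Mul(-1, Add(Mul(I, Pow(6, Rational(1, 2))), 3929)) = Mul(-1, Add(3929, Mul(I, Pow(6, Rational(1, 2))))) = Add(-3929, Mul(-1, I, Pow(6, Rational(1, 2))))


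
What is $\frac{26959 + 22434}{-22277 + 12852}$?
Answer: $- \frac{49393}{9425} \approx -5.2406$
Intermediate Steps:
$\frac{26959 + 22434}{-22277 + 12852} = \frac{49393}{-9425} = 49393 \left(- \frac{1}{9425}\right) = - \frac{49393}{9425}$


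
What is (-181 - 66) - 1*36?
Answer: -283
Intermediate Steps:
(-181 - 66) - 1*36 = -247 - 36 = -283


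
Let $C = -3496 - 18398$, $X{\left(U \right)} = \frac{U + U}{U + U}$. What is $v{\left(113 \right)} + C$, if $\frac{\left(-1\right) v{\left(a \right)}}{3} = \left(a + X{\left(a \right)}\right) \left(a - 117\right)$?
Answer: $-20526$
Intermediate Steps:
$X{\left(U \right)} = 1$ ($X{\left(U \right)} = \frac{2 U}{2 U} = 2 U \frac{1}{2 U} = 1$)
$C = -21894$ ($C = -3496 - 18398 = -21894$)
$v{\left(a \right)} = - 3 \left(1 + a\right) \left(-117 + a\right)$ ($v{\left(a \right)} = - 3 \left(a + 1\right) \left(a - 117\right) = - 3 \left(1 + a\right) \left(-117 + a\right)$)
$v{\left(113 \right)} + C = \left(351 - 3 \cdot 113^{2} + 348 \cdot 113\right) - 21894 = \left(351 - 38307 + 39324\right) - 21894 = 1368 - 21894 = -20526$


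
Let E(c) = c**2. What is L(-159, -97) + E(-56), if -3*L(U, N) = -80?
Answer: 9488/3 ≈ 3162.7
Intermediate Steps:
L(U, N) = 80/3 (L(U, N) = -1/3*(-80) = 80/3)
L(-159, -97) + E(-56) = 80/3 + (-56)**2 = 80/3 + 3136 = 9488/3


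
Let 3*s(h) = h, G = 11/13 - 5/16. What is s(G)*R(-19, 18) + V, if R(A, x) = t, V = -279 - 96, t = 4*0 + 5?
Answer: -77815/208 ≈ -374.11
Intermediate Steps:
t = 5 (t = 0 + 5 = 5)
V = -375
R(A, x) = 5
G = 111/208 (G = 11*(1/13) - 5*1/16 = 11/13 - 5/16 = 111/208 ≈ 0.53365)
s(h) = h/3
s(G)*R(-19, 18) + V = ((1/3)*(111/208))*5 - 375 = (37/208)*5 - 375 = 185/208 - 375 = -77815/208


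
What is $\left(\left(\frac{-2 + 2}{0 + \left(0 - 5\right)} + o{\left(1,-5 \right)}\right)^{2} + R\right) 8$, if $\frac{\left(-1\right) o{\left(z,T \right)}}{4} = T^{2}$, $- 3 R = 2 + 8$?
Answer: $\frac{239920}{3} \approx 79973.0$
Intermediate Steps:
$R = - \frac{10}{3}$ ($R = - \frac{2 + 8}{3} = \left(- \frac{1}{3}\right) 10 = - \frac{10}{3} \approx -3.3333$)
$o{\left(z,T \right)} = - 4 T^{2}$
$\left(\left(\frac{-2 + 2}{0 + \left(0 - 5\right)} + o{\left(1,-5 \right)}\right)^{2} + R\right) 8 = \left(\left(\frac{-2 + 2}{0 + \left(0 - 5\right)} - 4 \left(-5\right)^{2}\right)^{2} - \frac{10}{3}\right) 8 = \left(\left(\frac{0}{0 - 5} - 100\right)^{2} - \frac{10}{3}\right) 8 = \left(\left(\frac{0}{-5} - 100\right)^{2} - \frac{10}{3}\right) 8 = \left(\left(0 \left(- \frac{1}{5}\right) - 100\right)^{2} - \frac{10}{3}\right) 8 = \left(\left(0 - 100\right)^{2} - \frac{10}{3}\right) 8 = \left(\left(-100\right)^{2} - \frac{10}{3}\right) 8 = \left(10000 - \frac{10}{3}\right) 8 = \frac{29990}{3} \cdot 8 = \frac{239920}{3}$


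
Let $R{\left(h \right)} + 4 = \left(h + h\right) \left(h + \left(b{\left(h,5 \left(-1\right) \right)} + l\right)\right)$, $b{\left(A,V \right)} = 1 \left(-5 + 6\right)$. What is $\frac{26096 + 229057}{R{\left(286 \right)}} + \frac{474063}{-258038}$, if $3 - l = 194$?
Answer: $\frac{537963765}{191464196} \approx 2.8097$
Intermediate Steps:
$l = -191$ ($l = 3 - 194 = -191$)
$b{\left(A,V \right)} = 1$ ($b{\left(A,V \right)} = 1 \cdot 1 = 1$)
$R{\left(h \right)} = -4 + 2 h \left(-190 + h\right)$ ($R{\left(h \right)} = -4 + \left(h + h\right) \left(h + \left(1 - 191\right)\right) = -4 + 2 h \left(h - 190\right) = -4 + 2 h \left(-190 + h\right)$)
$\frac{26096 + 229057}{R{\left(286 \right)}} + \frac{474063}{-258038} = \frac{26096 + 229057}{-4 - 108680 + 2 \cdot 286^{2}} + \frac{474063}{-258038} = \frac{255153}{-4 - 108680 + 2 \cdot 81796} + 474063 \left(- \frac{1}{258038}\right) = \frac{255153}{-4 - 108680 + 163592} - \frac{474063}{258038} = \frac{255153}{54908} - \frac{474063}{258038} = \frac{537963765}{191464196}$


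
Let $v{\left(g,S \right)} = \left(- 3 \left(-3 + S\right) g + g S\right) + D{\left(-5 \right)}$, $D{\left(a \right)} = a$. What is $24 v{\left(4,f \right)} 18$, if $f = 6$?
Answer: $-7344$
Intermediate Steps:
$v{\left(g,S \right)} = -5 + S g + g \left(9 - 3 S\right)$ ($v{\left(g,S \right)} = \left(- 3 \left(-3 + S\right) g + g S\right) - 5 = \left(\left(9 - 3 S\right) g + S g\right) - 5 = \left(g \left(9 - 3 S\right) + S g\right) - 5 = \left(S g + g \left(9 - 3 S\right)\right) - 5 = -5 + S g + g \left(9 - 3 S\right)$)
$24 v{\left(4,f \right)} 18 = 24 \left(-5 + 9 \cdot 4 - 12 \cdot 4\right) 18 = 24 \left(-5 + 36 - 48\right) 18 = 24 \left(-17\right) 18 = \left(-408\right) 18 = -7344$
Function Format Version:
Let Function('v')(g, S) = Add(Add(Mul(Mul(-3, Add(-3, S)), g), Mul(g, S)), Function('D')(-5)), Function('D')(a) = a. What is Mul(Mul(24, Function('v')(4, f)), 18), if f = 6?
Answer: -7344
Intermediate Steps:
Function('v')(g, S) = Add(-5, Mul(S, g), Mul(g, Add(9, Mul(-3, S)))) (Function('v')(g, S) = Add(Add(Mul(Mul(-3, Add(-3, S)), g), Mul(g, S)), -5) = Add(Add(Mul(Add(9, Mul(-3, S)), g), Mul(S, g)), -5) = Add(Add(Mul(g, Add(9, Mul(-3, S))), Mul(S, g)), -5) = Add(Add(Mul(S, g), Mul(g, Add(9, Mul(-3, S)))), -5) = Add(-5, Mul(S, g), Mul(g, Add(9, Mul(-3, S)))))
Mul(Mul(24, Function('v')(4, f)), 18) = Mul(Mul(24, Add(-5, Mul(9, 4), Mul(-2, 6, 4))), 18) = Mul(Mul(24, Add(-5, 36, -48)), 18) = Mul(Mul(24, -17), 18) = Mul(-408, 18) = -7344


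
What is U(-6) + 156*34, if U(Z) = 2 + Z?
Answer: 5300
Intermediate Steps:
U(-6) + 156*34 = (2 - 6) + 156*34 = -4 + 5304 = 5300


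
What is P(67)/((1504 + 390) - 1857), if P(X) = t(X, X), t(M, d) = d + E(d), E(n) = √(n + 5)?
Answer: 67/37 + 6*√2/37 ≈ 2.0401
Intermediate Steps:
E(n) = √(5 + n)
t(M, d) = d + √(5 + d)
P(X) = X + √(5 + X)
P(67)/((1504 + 390) - 1857) = (67 + √(5 + 67))/((1504 + 390) - 1857) = (67 + √72)/(1894 - 1857) = (67 + 6*√2)/37 = (67 + 6*√2)*(1/37) = 67/37 + 6*√2/37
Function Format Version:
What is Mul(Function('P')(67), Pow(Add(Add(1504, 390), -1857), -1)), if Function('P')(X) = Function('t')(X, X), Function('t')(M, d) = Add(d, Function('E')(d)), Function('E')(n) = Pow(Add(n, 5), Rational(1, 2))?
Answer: Add(Rational(67, 37), Mul(Rational(6, 37), Pow(2, Rational(1, 2)))) ≈ 2.0401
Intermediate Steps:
Function('E')(n) = Pow(Add(5, n), Rational(1, 2))
Function('t')(M, d) = Add(d, Pow(Add(5, d), Rational(1, 2)))
Function('P')(X) = Add(X, Pow(Add(5, X), Rational(1, 2)))
Mul(Function('P')(67), Pow(Add(Add(1504, 390), -1857), -1)) = Mul(Add(67, Pow(Add(5, 67), Rational(1, 2))), Pow(Add(Add(1504, 390), -1857), -1)) = Mul(Add(67, Pow(72, Rational(1, 2))), Pow(Add(1894, -1857), -1)) = Mul(Add(67, Mul(6, Pow(2, Rational(1, 2)))), Pow(37, -1)) = Mul(Add(67, Mul(6, Pow(2, Rational(1, 2)))), Rational(1, 37)) = Add(Rational(67, 37), Mul(Rational(6, 37), Pow(2, Rational(1, 2))))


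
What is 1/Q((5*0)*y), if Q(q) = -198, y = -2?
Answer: -1/198 ≈ -0.0050505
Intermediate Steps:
1/Q((5*0)*y) = 1/(-198) = -1/198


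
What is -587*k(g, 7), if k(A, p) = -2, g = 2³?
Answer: 1174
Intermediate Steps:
g = 8
-587*k(g, 7) = -587*(-2) = 1174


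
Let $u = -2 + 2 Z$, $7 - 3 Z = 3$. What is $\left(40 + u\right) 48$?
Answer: $1952$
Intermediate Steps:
$Z = \frac{4}{3}$ ($Z = \frac{7}{3} - 1 = \frac{4}{3} \approx 1.3333$)
$u = \frac{2}{3}$ ($u = -2 + 2 \cdot \frac{4}{3} = -2 + \frac{8}{3} = \frac{2}{3} \approx 0.66667$)
$\left(40 + u\right) 48 = \left(40 + \frac{2}{3}\right) 48 = \frac{122}{3} \cdot 48 = 1952$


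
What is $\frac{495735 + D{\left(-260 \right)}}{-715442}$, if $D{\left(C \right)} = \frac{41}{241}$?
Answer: $- \frac{59736088}{86210761} \approx -0.69291$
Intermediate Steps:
$D{\left(C \right)} = \frac{41}{241}$ ($D{\left(C \right)} = 41 \cdot \frac{1}{241} = \frac{41}{241}$)
$\frac{495735 + D{\left(-260 \right)}}{-715442} = \frac{495735 + \frac{41}{241}}{-715442} = \frac{119472176}{241} \left(- \frac{1}{715442}\right) = - \frac{59736088}{86210761}$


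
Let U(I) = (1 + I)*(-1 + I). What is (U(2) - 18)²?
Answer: 225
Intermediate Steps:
(U(2) - 18)² = ((-1 + 2²) - 18)² = ((-1 + 4) - 18)² = (3 - 18)² = (-15)² = 225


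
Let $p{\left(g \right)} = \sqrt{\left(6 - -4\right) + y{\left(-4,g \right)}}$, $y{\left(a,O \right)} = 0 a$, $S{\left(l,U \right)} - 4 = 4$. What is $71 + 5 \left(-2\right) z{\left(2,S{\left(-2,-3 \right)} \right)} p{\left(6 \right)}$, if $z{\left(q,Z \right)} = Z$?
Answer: $71 - 80 \sqrt{10} \approx -181.98$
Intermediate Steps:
$S{\left(l,U \right)} = 8$ ($S{\left(l,U \right)} = 4 + 4 = 8$)
$y{\left(a,O \right)} = 0$
$p{\left(g \right)} = \sqrt{10}$ ($p{\left(g \right)} = \sqrt{\left(6 - -4\right) + 0} = \sqrt{\left(6 + 4\right) + 0} = \sqrt{10 + 0} = \sqrt{10}$)
$71 + 5 \left(-2\right) z{\left(2,S{\left(-2,-3 \right)} \right)} p{\left(6 \right)} = 71 + 5 \left(-2\right) 8 \sqrt{10} = 71 + \left(-10\right) 8 \sqrt{10} = 71 - 80 \sqrt{10}$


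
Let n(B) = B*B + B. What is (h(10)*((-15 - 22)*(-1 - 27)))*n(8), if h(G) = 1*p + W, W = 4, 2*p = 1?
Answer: 335664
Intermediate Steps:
p = 1/2 (p = (1/2)*1 = 1/2 ≈ 0.50000)
n(B) = B + B**2 (n(B) = B**2 + B = B + B**2)
h(G) = 9/2 (h(G) = 1*(1/2) + 4 = 1/2 + 4 = 9/2)
(h(10)*((-15 - 22)*(-1 - 27)))*n(8) = (9*((-15 - 22)*(-1 - 27))/2)*(8*(1 + 8)) = (9*(-37*(-28))/2)*(8*9) = ((9/2)*1036)*72 = 4662*72 = 335664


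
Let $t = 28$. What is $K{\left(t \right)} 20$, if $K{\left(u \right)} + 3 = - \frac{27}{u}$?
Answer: $- \frac{555}{7} \approx -79.286$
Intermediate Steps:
$K{\left(u \right)} = -3 - \frac{27}{u}$
$K{\left(t \right)} 20 = \left(-3 - \frac{27}{28}\right) 20 = \left(- \frac{111}{28}\right) 20 = - \frac{555}{7}$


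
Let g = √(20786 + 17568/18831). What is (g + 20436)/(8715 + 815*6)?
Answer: 6812/4535 + √819020311106/85398585 ≈ 1.5127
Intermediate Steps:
g = √819020311106/6277 (g = √(20786 + 17568*(1/18831)) = √(20786 + 5856/6277) = √(130479578/6277) = √819020311106/6277 ≈ 144.18)
(g + 20436)/(8715 + 815*6) = (√819020311106/6277 + 20436)/(8715 + 815*6) = (20436 + √819020311106/6277)/(8715 + 4890) = (20436 + √819020311106/6277)/13605 = (20436 + √819020311106/6277)*(1/13605) = 6812/4535 + √819020311106/85398585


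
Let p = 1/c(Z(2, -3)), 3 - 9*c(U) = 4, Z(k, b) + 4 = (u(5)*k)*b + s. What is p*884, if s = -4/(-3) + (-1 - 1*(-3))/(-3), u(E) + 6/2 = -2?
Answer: -7956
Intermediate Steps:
u(E) = -5 (u(E) = -3 - 2 = -5)
s = ⅔ (s = -4*(-⅓) + (-1 + 3)*(-⅓) = 4/3 + 2*(-⅓) = 4/3 - ⅔ = ⅔ ≈ 0.66667)
Z(k, b) = -10/3 - 5*b*k (Z(k, b) = -4 + ((-5*k)*b + ⅔) = -4 + (-5*b*k + ⅔) = -4 + (⅔ - 5*b*k) = -10/3 - 5*b*k)
c(U) = -⅑ (c(U) = ⅓ - ⅑*4 = ⅓ - 4/9 = -⅑)
p = -9 (p = 1/(-⅑) = -9)
p*884 = -9*884 = -7956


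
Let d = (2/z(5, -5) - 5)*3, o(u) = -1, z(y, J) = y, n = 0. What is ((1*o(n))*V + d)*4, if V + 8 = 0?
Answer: -116/5 ≈ -23.200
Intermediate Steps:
V = -8 (V = -8 + 0 = -8)
d = -69/5 (d = (2/5 - 5)*3 = -23/5*3 = -69/5 ≈ -13.800)
((1*o(n))*V + d)*4 = ((1*(-1))*(-8) - 69/5)*4 = (-1*(-8) - 69/5)*4 = (8 - 69/5)*4 = -29/5*4 = -116/5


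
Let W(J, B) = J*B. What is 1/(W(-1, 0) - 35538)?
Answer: -1/35538 ≈ -2.8139e-5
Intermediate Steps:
W(J, B) = B*J
1/(W(-1, 0) - 35538) = 1/(0*(-1) - 35538) = 1/(0 - 35538) = 1/(-35538) = -1/35538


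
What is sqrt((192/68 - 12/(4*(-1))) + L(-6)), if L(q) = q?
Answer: I*sqrt(51)/17 ≈ 0.42008*I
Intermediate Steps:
sqrt((192/68 - 12/(4*(-1))) + L(-6)) = sqrt((192/68 - 12/(4*(-1))) - 6) = sqrt((192*(1/68) - 12/(-4)) - 6) = sqrt((48/17 - 12*(-1/4)) - 6) = sqrt((48/17 + 3) - 6) = sqrt(99/17 - 6) = sqrt(-3/17) = I*sqrt(51)/17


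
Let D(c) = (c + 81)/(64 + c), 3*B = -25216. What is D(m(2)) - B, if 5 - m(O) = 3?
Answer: 184945/22 ≈ 8406.6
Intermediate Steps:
m(O) = 2 (m(O) = 5 - 1*3 = 5 - 3 = 2)
B = -25216/3 (B = (1/3)*(-25216) = -25216/3 ≈ -8405.3)
D(c) = (81 + c)/(64 + c)
D(m(2)) - B = (81 + 2)/(64 + 2) - 1*(-25216/3) = 83/66 + 25216/3 = 184945/22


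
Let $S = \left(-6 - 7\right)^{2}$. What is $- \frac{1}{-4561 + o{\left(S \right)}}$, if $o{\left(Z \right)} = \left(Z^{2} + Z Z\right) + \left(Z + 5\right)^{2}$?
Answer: $- \frac{1}{82837} \approx -1.2072 \cdot 10^{-5}$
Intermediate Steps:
$S = 169$ ($S = \left(-13\right)^{2} = 169$)
$o{\left(Z \right)} = \left(5 + Z\right)^{2} + 2 Z^{2}$ ($o{\left(Z \right)} = \left(Z^{2} + Z^{2}\right) + \left(5 + Z\right)^{2} = 2 Z^{2} + \left(5 + Z\right)^{2} = \left(5 + Z\right)^{2} + 2 Z^{2}$)
$- \frac{1}{-4561 + o{\left(S \right)}} = - \frac{1}{-4561 + \left(\left(5 + 169\right)^{2} + 2 \cdot 169^{2}\right)} = - \frac{1}{-4561 + \left(174^{2} + 2 \cdot 28561\right)} = - \frac{1}{-4561 + \left(30276 + 57122\right)} = - \frac{1}{-4561 + 87398} = - \frac{1}{82837}$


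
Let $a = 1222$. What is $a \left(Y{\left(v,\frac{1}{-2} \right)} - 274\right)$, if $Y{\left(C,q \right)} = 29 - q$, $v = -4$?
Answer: $-298779$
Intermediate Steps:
$a \left(Y{\left(v,\frac{1}{-2} \right)} - 274\right) = 1222 \left(\left(29 - \frac{1}{-2}\right) - 274\right) = 1222 \left(\left(29 - - \frac{1}{2}\right) - 274\right) = 1222 \left(\left(29 + \frac{1}{2}\right) - 274\right) = 1222 \left(\frac{59}{2} - 274\right) = 1222 \left(- \frac{489}{2}\right) = -298779$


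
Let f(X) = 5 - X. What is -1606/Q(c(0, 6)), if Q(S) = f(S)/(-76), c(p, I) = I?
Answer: -122056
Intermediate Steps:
Q(S) = -5/76 + S/76 (Q(S) = (5 - S)/(-76) = (5 - S)*(-1/76) = -5/76 + S/76)
-1606/Q(c(0, 6)) = -1606/(-5/76 + (1/76)*6) = -1606/(-5/76 + 3/38) = -1606/1/76 = -1606*76 = -122056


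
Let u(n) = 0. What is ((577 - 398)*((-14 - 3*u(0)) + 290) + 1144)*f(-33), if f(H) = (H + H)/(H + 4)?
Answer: 3336168/29 ≈ 1.1504e+5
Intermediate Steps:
f(H) = 2*H/(4 + H) (f(H) = (2*H)/(4 + H) = 2*H/(4 + H))
((577 - 398)*((-14 - 3*u(0)) + 290) + 1144)*f(-33) = ((577 - 398)*((-14 - 3*0) + 290) + 1144)*(2*(-33)/(4 - 33)) = (179*((-14 + 0) + 290) + 1144)*(2*(-33)/(-29)) = (179*(-14 + 290) + 1144)*(2*(-33)*(-1/29)) = (179*276 + 1144)*(66/29) = (49404 + 1144)*(66/29) = 50548*(66/29) = 3336168/29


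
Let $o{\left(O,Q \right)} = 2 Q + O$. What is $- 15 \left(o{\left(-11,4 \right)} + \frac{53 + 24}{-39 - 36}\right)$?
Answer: $\frac{302}{5} \approx 60.4$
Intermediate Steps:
$o{\left(O,Q \right)} = O + 2 Q$
$- 15 \left(o{\left(-11,4 \right)} + \frac{53 + 24}{-39 - 36}\right) = - 15 \left(\left(-11 + 2 \cdot 4\right) + \frac{53 + 24}{-39 - 36}\right) = - 15 \left(\left(-11 + 8\right) + \frac{77}{-75}\right) = - 15 \left(-3 + 77 \left(- \frac{1}{75}\right)\right) = - 15 \left(-3 - \frac{77}{75}\right) = \left(-15\right) \left(- \frac{302}{75}\right) = \frac{302}{5}$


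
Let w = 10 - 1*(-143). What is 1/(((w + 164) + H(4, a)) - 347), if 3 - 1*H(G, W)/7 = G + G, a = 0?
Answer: -1/65 ≈ -0.015385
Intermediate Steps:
H(G, W) = 21 - 14*G (H(G, W) = 21 - 7*(G + G) = 21 - 14*G)
w = 153 (w = 10 + 143 = 153)
1/(((w + 164) + H(4, a)) - 347) = 1/(((153 + 164) + (21 - 14*4)) - 347) = 1/((317 + (21 - 56)) - 347) = 1/((317 - 35) - 347) = 1/(282 - 347) = 1/(-65) = -1/65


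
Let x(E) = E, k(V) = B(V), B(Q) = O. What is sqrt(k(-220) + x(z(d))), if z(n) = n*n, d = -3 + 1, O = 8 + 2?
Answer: sqrt(14) ≈ 3.7417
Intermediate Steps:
O = 10
B(Q) = 10
k(V) = 10
d = -2
z(n) = n**2
sqrt(k(-220) + x(z(d))) = sqrt(10 + (-2)**2) = sqrt(10 + 4) = sqrt(14)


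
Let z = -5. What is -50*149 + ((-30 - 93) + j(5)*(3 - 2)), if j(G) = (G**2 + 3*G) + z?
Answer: -7538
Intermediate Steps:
j(G) = -5 + G**2 + 3*G (j(G) = (G**2 + 3*G) - 5 = -5 + G**2 + 3*G)
-50*149 + ((-30 - 93) + j(5)*(3 - 2)) = -50*149 + ((-30 - 93) + (-5 + 5**2 + 3*5)*(3 - 2)) = -7450 + (-123 + (-5 + 25 + 15)*1) = -7450 + (-123 + 35*1) = -7450 + (-123 + 35) = -7450 - 88 = -7538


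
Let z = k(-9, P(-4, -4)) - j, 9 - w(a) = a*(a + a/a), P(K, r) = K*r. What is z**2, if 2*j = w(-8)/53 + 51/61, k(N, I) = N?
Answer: 841870225/10452289 ≈ 80.544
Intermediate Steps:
w(a) = 9 - a*(1 + a) (w(a) = 9 - a*(a + a/a) = 9 - a*(a + 1) = 9 - a*(1 + a))
j = -82/3233 (j = ((9 - 1*(-8) - 1*(-8)**2)/53 + 51/61)/2 = ((9 + 8 - 1*64)*(1/53) + 51*(1/61))/2 = ((9 + 8 - 64)*(1/53) + 51/61)/2 = (-47*1/53 + 51/61)/2 = (-47/53 + 51/61)/2 = (1/2)*(-164/3233) = -82/3233 ≈ -0.025363)
z = -29015/3233 (z = -9 - 1*(-82/3233) = -9 + 82/3233 = -29015/3233 ≈ -8.9746)
z**2 = (-29015/3233)**2 = 841870225/10452289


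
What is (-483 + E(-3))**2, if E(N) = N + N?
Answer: 239121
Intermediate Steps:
E(N) = 2*N
(-483 + E(-3))**2 = (-483 + 2*(-3))**2 = (-483 - 6)**2 = (-489)**2 = 239121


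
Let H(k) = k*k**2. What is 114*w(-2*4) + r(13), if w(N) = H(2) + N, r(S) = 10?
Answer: 10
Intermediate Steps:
H(k) = k**3
w(N) = 8 + N (w(N) = 2**3 + N = 8 + N)
114*w(-2*4) + r(13) = 114*(8 - 2*4) + 10 = 114*(8 - 8) + 10 = 114*0 + 10 = 0 + 10 = 10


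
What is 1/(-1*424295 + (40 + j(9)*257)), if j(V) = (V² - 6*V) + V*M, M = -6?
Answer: -1/431194 ≈ -2.3191e-6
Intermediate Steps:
j(V) = V² - 12*V (j(V) = (V² - 6*V) + V*(-6) = (V² - 6*V) - 6*V = V² - 12*V)
1/(-1*424295 + (40 + j(9)*257)) = 1/(-1*424295 + (40 + (9*(-12 + 9))*257)) = 1/(-424295 + (40 + (9*(-3))*257)) = 1/(-424295 + (40 - 27*257)) = 1/(-424295 + (40 - 6939)) = 1/(-424295 - 6899) = 1/(-431194) = -1/431194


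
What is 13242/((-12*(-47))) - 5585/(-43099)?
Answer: 2034989/86198 ≈ 23.608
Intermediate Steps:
13242/((-12*(-47))) - 5585/(-43099) = 13242/564 - 5585*(-1/43099) = 13242*(1/564) + 5585/43099 = 2207/94 + 5585/43099 = 2034989/86198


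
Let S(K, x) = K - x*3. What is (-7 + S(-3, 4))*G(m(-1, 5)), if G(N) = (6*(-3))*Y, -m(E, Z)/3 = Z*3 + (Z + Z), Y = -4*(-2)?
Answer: 3168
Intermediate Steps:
Y = 8
m(E, Z) = -15*Z (m(E, Z) = -3*(Z*3 + (Z + Z)) = -3*(3*Z + 2*Z) = -15*Z)
G(N) = -144 (G(N) = (6*(-3))*8 = -18*8 = -144)
S(K, x) = K - 3*x
(-7 + S(-3, 4))*G(m(-1, 5)) = (-7 + (-3 - 3*4))*(-144) = (-7 + (-3 - 12))*(-144) = (-7 - 15)*(-144) = -22*(-144) = 3168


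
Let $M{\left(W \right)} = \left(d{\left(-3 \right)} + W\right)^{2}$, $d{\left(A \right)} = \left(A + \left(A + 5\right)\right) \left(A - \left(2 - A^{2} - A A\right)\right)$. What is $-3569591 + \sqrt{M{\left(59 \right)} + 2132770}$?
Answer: $-3569591 + \sqrt{2134886} \approx -3.5681 \cdot 10^{6}$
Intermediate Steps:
$d{\left(A \right)} = \left(5 + 2 A\right) \left(-2 + A + 2 A^{2}\right)$ ($d{\left(A \right)} = \left(A + \left(5 + A\right)\right) \left(A + \left(\left(A^{2} + A^{2}\right) - 2\right)\right) = \left(5 + 2 A\right) \left(A + \left(2 A^{2} - 2\right)\right) = \left(5 + 2 A\right) \left(A + \left(-2 + 2 A^{2}\right)\right) = \left(5 + 2 A\right) \left(-2 + A + 2 A^{2}\right)$)
$M{\left(W \right)} = \left(-13 + W\right)^{2}$ ($M{\left(W \right)} = \left(\left(-10 - 3 + 4 \left(-3\right)^{3} + 12 \left(-3\right)^{2}\right) + W\right)^{2} = \left(\left(-10 - 3 + 4 \left(-27\right) + 12 \cdot 9\right) + W\right)^{2} = \left(\left(-10 - 3 - 108 + 108\right) + W\right)^{2} = \left(-13 + W\right)^{2}$)
$-3569591 + \sqrt{M{\left(59 \right)} + 2132770} = -3569591 + \sqrt{\left(-13 + 59\right)^{2} + 2132770} = -3569591 + \sqrt{46^{2} + 2132770} = -3569591 + \sqrt{2116 + 2132770} = -3569591 + \sqrt{2134886}$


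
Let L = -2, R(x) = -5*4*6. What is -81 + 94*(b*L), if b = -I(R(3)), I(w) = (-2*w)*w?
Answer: -5414481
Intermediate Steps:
R(x) = -120 (R(x) = -20*6 = -120)
I(w) = -2*w²
b = 28800 (b = -(-2)*(-120)² = -(-2)*14400 = -1*(-28800) = 28800)
-81 + 94*(b*L) = -81 + 94*(28800*(-2)) = -81 + 94*(-57600) = -81 - 5414400 = -5414481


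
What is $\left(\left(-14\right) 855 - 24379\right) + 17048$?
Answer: $-19301$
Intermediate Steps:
$\left(\left(-14\right) 855 - 24379\right) + 17048 = \left(-11970 - 24379\right) + 17048 = -36349 + 17048 = -19301$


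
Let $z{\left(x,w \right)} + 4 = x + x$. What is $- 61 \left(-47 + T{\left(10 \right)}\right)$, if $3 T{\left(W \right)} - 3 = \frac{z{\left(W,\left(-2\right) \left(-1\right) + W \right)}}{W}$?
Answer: $\frac{41602}{15} \approx 2773.5$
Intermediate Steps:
$z{\left(x,w \right)} = -4 + 2 x$ ($z{\left(x,w \right)} = -4 + \left(x + x\right) = -4 + 2 x$)
$T{\left(W \right)} = 1 + \frac{-4 + 2 W}{3 W}$ ($T{\left(W \right)} = 1 + \frac{\left(-4 + 2 W\right) \frac{1}{W}}{3} = 1 + \frac{\frac{1}{W} \left(-4 + 2 W\right)}{3} = 1 + \frac{-4 + 2 W}{3 W}$)
$- 61 \left(-47 + T{\left(10 \right)}\right) = - 61 \left(-47 + \frac{-4 + 5 \cdot 10}{3 \cdot 10}\right) = - 61 \left(-47 + \frac{1}{3} \cdot \frac{1}{10} \left(-4 + 50\right)\right) = - 61 \left(-47 + \frac{1}{3} \cdot \frac{1}{10} \cdot 46\right) = - 61 \left(-47 + \frac{23}{15}\right) = \left(-61\right) \left(- \frac{682}{15}\right) = \frac{41602}{15}$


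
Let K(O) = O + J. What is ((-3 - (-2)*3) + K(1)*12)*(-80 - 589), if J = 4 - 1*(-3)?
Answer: -66231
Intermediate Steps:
J = 7 (J = 4 + 3 = 7)
K(O) = 7 + O (K(O) = O + 7 = 7 + O)
((-3 - (-2)*3) + K(1)*12)*(-80 - 589) = ((-3 - (-2)*3) + (7 + 1)*12)*(-80 - 589) = ((-3 - 1*(-6)) + 8*12)*(-669) = ((-3 + 6) + 96)*(-669) = (3 + 96)*(-669) = 99*(-669) = -66231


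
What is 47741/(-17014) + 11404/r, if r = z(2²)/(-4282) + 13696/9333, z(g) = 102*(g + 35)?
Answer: 3876537819328109/183067220186 ≈ 21176.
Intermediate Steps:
z(g) = 3570 + 102*g (z(g) = 102*(35 + g) = 3570 + 102*g)
r = 10759799/19981953 (r = (3570 + 102*2²)/(-4282) + 13696/9333 = (3570 + 102*4)*(-1/4282) + 13696*(1/9333) = (3570 + 408)*(-1/4282) + 13696/9333 = 3978*(-1/4282) + 13696/9333 = -1989/2141 + 13696/9333 = 10759799/19981953 ≈ 0.53848)
47741/(-17014) + 11404/r = 47741/(-17014) + 11404/(10759799/19981953) = 47741*(-1/17014) + 11404*(19981953/10759799) = -47741/17014 + 227874192012/10759799 = 3876537819328109/183067220186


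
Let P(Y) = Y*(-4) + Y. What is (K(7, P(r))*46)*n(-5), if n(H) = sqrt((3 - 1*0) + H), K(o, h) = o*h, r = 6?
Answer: -5796*I*sqrt(2) ≈ -8196.8*I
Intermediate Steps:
P(Y) = -3*Y (P(Y) = -4*Y + Y = -3*Y)
K(o, h) = h*o
n(H) = sqrt(3 + H) (n(H) = sqrt((3 + 0) + H) = sqrt(3 + H))
(K(7, P(r))*46)*n(-5) = ((-3*6*7)*46)*sqrt(3 - 5) = (-18*7*46)*sqrt(-2) = (-126*46)*(I*sqrt(2)) = -5796*I*sqrt(2)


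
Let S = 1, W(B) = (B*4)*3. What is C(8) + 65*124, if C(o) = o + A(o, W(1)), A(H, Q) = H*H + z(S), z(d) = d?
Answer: 8133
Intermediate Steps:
W(B) = 12*B (W(B) = (4*B)*3 = 12*B)
A(H, Q) = 1 + H**2 (A(H, Q) = H*H + 1 = H**2 + 1 = 1 + H**2)
C(o) = 1 + o + o**2 (C(o) = o + (1 + o**2) = 1 + o + o**2)
C(8) + 65*124 = (1 + 8 + 8**2) + 65*124 = (1 + 8 + 64) + 8060 = 73 + 8060 = 8133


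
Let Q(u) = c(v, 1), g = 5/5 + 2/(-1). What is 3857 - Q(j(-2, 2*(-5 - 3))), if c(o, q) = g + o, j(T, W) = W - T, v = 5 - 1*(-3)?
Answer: 3850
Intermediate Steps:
g = -1 (g = 5*(1/5) + 2*(-1) = 1 - 2 = -1)
v = 8 (v = 5 + 3 = 8)
c(o, q) = -1 + o
Q(u) = 7 (Q(u) = -1 + 8 = 7)
3857 - Q(j(-2, 2*(-5 - 3))) = 3857 - 1*7 = 3857 - 7 = 3850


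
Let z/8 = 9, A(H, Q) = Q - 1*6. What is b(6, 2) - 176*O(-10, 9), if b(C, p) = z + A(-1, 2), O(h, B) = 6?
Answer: -988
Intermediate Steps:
A(H, Q) = -6 + Q (A(H, Q) = Q - 6 = -6 + Q)
z = 72 (z = 8*9 = 72)
b(C, p) = 68 (b(C, p) = 72 + (-6 + 2) = 72 - 4 = 68)
b(6, 2) - 176*O(-10, 9) = 68 - 176*6 = 68 - 1056 = -988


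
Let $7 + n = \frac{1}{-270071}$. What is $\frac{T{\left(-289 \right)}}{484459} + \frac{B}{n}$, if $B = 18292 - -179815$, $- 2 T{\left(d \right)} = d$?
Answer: $- \frac{12959994046195031}{457934385291} \approx -28301.0$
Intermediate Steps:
$n = - \frac{1890498}{270071}$ ($n = -7 + \frac{1}{-270071} = -7 - \frac{1}{270071} = - \frac{1890498}{270071} \approx -7.0$)
$T{\left(d \right)} = - \frac{d}{2}$
$B = 198107$ ($B = 18292 + 179815 = 198107$)
$\frac{T{\left(-289 \right)}}{484459} + \frac{B}{n} = \frac{\left(- \frac{1}{2}\right) \left(-289\right)}{484459} + \frac{198107}{- \frac{1890498}{270071}} = \frac{289}{2} \cdot \frac{1}{484459} + 198107 \left(- \frac{270071}{1890498}\right) = \frac{289}{968918} - \frac{53502955597}{1890498} = - \frac{12959994046195031}{457934385291}$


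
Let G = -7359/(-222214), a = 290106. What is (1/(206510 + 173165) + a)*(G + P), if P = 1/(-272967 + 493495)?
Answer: 89388308926359264533/9302874492018800 ≈ 9608.7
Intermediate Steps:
G = 7359/222214 (G = -7359*(-1/222214) = 7359/222214 ≈ 0.033117)
P = 1/220528 ≈ 4.5346e-6
(1/(206510 + 173165) + a)*(G + P) = (1/(206510 + 173165) + 290106)*(7359/222214 + 1/220528) = (1/379675 + 290106)*(811543883/24502204496) = (110145995551/379675)*(811543883/24502204496) = 89388308926359264533/9302874492018800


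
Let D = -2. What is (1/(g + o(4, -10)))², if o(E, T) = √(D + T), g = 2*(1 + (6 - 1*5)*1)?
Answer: 1/(4*(2 + I*√3)²) ≈ 0.005102 - 0.035348*I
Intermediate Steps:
g = 4 (g = 2*(1 + (6 - 5)*1) = 2*(1 + 1*1) = 2*(1 + 1) = 2*2 = 4)
o(E, T) = √(-2 + T)
(1/(g + o(4, -10)))² = (1/(4 + √(-2 - 10)))² = (1/(4 + √(-12)))² = (1/(4 + 2*I*√3))² = (4 + 2*I*√3)⁻²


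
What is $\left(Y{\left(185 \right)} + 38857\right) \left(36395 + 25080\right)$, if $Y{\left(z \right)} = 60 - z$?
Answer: $2381049700$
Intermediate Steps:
$\left(Y{\left(185 \right)} + 38857\right) \left(36395 + 25080\right) = \left(\left(60 - 185\right) + 38857\right) \left(36395 + 25080\right) = \left(\left(60 - 185\right) + 38857\right) 61475 = \left(-125 + 38857\right) 61475 = 38732 \cdot 61475 = 2381049700$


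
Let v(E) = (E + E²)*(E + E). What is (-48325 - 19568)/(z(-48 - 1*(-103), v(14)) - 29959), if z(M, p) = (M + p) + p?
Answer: 3233/864 ≈ 3.7419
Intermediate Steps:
v(E) = 2*E*(E + E²) (v(E) = (E + E²)*(2*E) = 2*E*(E + E²))
z(M, p) = M + 2*p
(-48325 - 19568)/(z(-48 - 1*(-103), v(14)) - 29959) = (-48325 - 19568)/(((-48 - 1*(-103)) + 2*(2*14²*(1 + 14))) - 29959) = -67893/(((-48 + 103) + 2*(2*196*15)) - 29959) = -67893/((55 + 2*5880) - 29959) = -67893/((55 + 11760) - 29959) = -67893/(11815 - 29959) = -67893/(-18144) = -67893*(-1/18144) = 3233/864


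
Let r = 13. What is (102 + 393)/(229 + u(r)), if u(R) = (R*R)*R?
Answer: 495/2426 ≈ 0.20404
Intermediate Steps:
u(R) = R³ (u(R) = R²*R = R³)
(102 + 393)/(229 + u(r)) = (102 + 393)/(229 + 13³) = 495/(229 + 2197) = 495/2426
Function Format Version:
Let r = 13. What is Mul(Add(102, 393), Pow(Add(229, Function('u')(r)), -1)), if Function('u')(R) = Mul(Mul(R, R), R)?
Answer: Rational(495, 2426) ≈ 0.20404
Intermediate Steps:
Function('u')(R) = Pow(R, 3) (Function('u')(R) = Mul(Pow(R, 2), R) = Pow(R, 3))
Mul(Add(102, 393), Pow(Add(229, Function('u')(r)), -1)) = Mul(Add(102, 393), Pow(Add(229, Pow(13, 3)), -1)) = Mul(495, Pow(Add(229, 2197), -1)) = Mul(495, Pow(2426, -1)) = Mul(495, Rational(1, 2426)) = Rational(495, 2426)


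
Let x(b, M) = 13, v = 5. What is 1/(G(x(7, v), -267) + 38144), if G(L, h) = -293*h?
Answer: 1/116375 ≈ 8.5929e-6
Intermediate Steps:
1/(G(x(7, v), -267) + 38144) = 1/(-293*(-267) + 38144) = 1/(78231 + 38144) = 1/116375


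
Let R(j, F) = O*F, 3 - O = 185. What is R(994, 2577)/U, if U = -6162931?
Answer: 469014/6162931 ≈ 0.076102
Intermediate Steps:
O = -182 (O = 3 - 1*185 = 3 - 185 = -182)
R(j, F) = -182*F
R(994, 2577)/U = -182*2577/(-6162931) = -469014*(-1/6162931) = 469014/6162931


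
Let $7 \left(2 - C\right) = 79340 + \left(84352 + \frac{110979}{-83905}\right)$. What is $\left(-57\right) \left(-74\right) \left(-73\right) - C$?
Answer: $- \frac{167115377579}{587335} \approx -2.8453 \cdot 10^{5}$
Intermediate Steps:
$C = - \frac{13733291611}{587335}$ ($C = 2 - \frac{79340 + \left(84352 + \frac{110979}{-83905}\right)}{7} = 2 - \frac{79340 + \left(84352 + 110979 \left(- \frac{1}{83905}\right)\right)}{7} = 2 - \frac{79340 + \left(84352 - \frac{110979}{83905}\right)}{7} = 2 - \frac{79340 + \frac{7077443581}{83905}}{7} = 2 - \frac{13734466281}{587335} = - \frac{13733291611}{587335} \approx -23382.0$)
$\left(-57\right) \left(-74\right) \left(-73\right) - C = \left(-57\right) \left(-74\right) \left(-73\right) - - \frac{13733291611}{587335} = 4218 \left(-73\right) + \frac{13733291611}{587335} = -307914 + \frac{13733291611}{587335} = - \frac{167115377579}{587335}$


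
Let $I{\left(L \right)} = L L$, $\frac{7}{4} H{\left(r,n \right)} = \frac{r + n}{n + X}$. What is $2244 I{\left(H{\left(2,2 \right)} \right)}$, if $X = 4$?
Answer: $\frac{47872}{147} \approx 325.66$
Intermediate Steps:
$H{\left(r,n \right)} = \frac{4 \left(n + r\right)}{7 \left(4 + n\right)}$ ($H{\left(r,n \right)} = \frac{4 \frac{r + n}{n + 4}}{7} = \frac{4 \frac{n + r}{4 + n}}{7} = \frac{4 \left(n + r\right)}{7 \left(4 + n\right)}$)
$I{\left(L \right)} = L^{2}$
$2244 I{\left(H{\left(2,2 \right)} \right)} = 2244 \left(\frac{4 \left(2 + 2\right)}{7 \left(4 + 2\right)}\right)^{2} = 2244 \left(\frac{4}{7} \cdot \frac{1}{6} \cdot 4\right)^{2} = 2244 \left(\frac{8}{21}\right)^{2} = 2244 \cdot \frac{64}{441} = \frac{47872}{147}$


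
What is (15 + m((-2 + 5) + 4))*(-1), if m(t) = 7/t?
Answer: -16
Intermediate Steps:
(15 + m((-2 + 5) + 4))*(-1) = (15 + 7/((-2 + 5) + 4))*(-1) = (15 + 7/(3 + 4))*(-1) = (15 + 7/7)*(-1) = (15 + 7*(⅐))*(-1) = (15 + 1)*(-1) = 16*(-1) = -16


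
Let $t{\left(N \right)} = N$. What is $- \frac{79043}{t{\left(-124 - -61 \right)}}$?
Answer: $\frac{79043}{63} \approx 1254.7$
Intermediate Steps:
$- \frac{79043}{t{\left(-124 - -61 \right)}} = - \frac{79043}{-124 - -61} = - \frac{79043}{-124 + 61} = - \frac{79043}{-63} = \left(-79043\right) \left(- \frac{1}{63}\right) = \frac{79043}{63}$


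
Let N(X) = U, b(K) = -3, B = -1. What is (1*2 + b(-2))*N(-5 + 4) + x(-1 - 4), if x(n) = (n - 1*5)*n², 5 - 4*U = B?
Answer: -503/2 ≈ -251.50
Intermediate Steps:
U = 3/2 (U = 5/4 - ¼*(-1) = 5/4 + ¼ = 3/2 ≈ 1.5000)
N(X) = 3/2
x(n) = n²*(-5 + n) (x(n) = (n - 5)*n² = (-5 + n)*n² = n²*(-5 + n))
(1*2 + b(-2))*N(-5 + 4) + x(-1 - 4) = (1*2 - 3)*(3/2) + (-1 - 4)²*(-5 + (-1 - 4)) = (2 - 3)*(3/2) + (-5)²*(-5 - 5) = -1*3/2 + 25*(-10) = -3/2 - 250 = -503/2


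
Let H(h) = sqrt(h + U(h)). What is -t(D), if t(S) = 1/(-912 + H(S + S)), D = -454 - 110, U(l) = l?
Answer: 19/17375 + I*sqrt(141)/208500 ≈ 0.0010935 + 5.6951e-5*I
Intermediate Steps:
H(h) = sqrt(2)*sqrt(h) (H(h) = sqrt(h + h) = sqrt(2*h) = sqrt(2)*sqrt(h))
D = -564
t(S) = 1/(-912 + 2*sqrt(S)) (t(S) = 1/(-912 + sqrt(2)*sqrt(S + S)) = 1/(-912 + sqrt(2)*sqrt(2*S)) = 1/(-912 + sqrt(2)*(sqrt(2)*sqrt(S))) = 1/(-912 + 2*sqrt(S)))
-t(D) = -1/(2*(-456 + sqrt(-564))) = -1/(2*(-456 + 2*I*sqrt(141)))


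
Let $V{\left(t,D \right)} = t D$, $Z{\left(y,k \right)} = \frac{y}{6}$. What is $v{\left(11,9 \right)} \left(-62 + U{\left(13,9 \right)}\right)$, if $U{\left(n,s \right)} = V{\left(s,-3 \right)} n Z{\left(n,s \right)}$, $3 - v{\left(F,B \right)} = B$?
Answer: $4935$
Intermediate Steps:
$Z{\left(y,k \right)} = \frac{y}{6}$ ($Z{\left(y,k \right)} = y \frac{1}{6} = \frac{y}{6}$)
$V{\left(t,D \right)} = D t$
$v{\left(F,B \right)} = 3 - B$
$U{\left(n,s \right)} = - \frac{s n^{2}}{2}$ ($U{\left(n,s \right)} = - 3 s n \frac{n}{6} = - 3 n s \frac{n}{6} = - \frac{s n^{2}}{2}$)
$v{\left(11,9 \right)} \left(-62 + U{\left(13,9 \right)}\right) = \left(3 - 9\right) \left(-62 - \frac{9 \cdot 13^{2}}{2}\right) = \left(3 - 9\right) \left(-62 - \frac{9}{2} \cdot 169\right) = - 6 \left(-62 - \frac{1521}{2}\right) = \left(-6\right) \left(- \frac{1645}{2}\right) = 4935$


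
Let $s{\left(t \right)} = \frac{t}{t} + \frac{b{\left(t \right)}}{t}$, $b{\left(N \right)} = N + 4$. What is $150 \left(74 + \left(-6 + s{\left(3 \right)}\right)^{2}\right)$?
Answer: $\frac{36500}{3} \approx 12167.0$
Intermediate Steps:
$b{\left(N \right)} = 4 + N$
$s{\left(t \right)} = 1 + \frac{4 + t}{t}$ ($s{\left(t \right)} = \frac{t}{t} + \frac{4 + t}{t} = 1 + \frac{4 + t}{t}$)
$150 \left(74 + \left(-6 + s{\left(3 \right)}\right)^{2}\right) = 150 \left(74 + \left(-6 + \left(2 + \frac{4}{3}\right)\right)^{2}\right) = 150 \left(74 + \left(-6 + \frac{10}{3}\right)^{2}\right) = 150 \left(74 + \left(- \frac{8}{3}\right)^{2}\right) = 150 \left(74 + \frac{64}{9}\right) = 150 \cdot \frac{730}{9} = \frac{36500}{3}$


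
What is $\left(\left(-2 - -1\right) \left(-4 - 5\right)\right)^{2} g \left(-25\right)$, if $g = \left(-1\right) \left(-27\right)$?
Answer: $-54675$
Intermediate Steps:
$g = 27$
$\left(\left(-2 - -1\right) \left(-4 - 5\right)\right)^{2} g \left(-25\right) = \left(\left(-2 - -1\right) \left(-4 - 5\right)\right)^{2} \cdot 27 \left(-25\right) = \left(\left(-2 + 1\right) \left(-4 - 5\right)\right)^{2} \cdot 27 \left(-25\right) = \left(\left(-1\right) \left(-9\right)\right)^{2} \cdot 27 \left(-25\right) = 9^{2} \cdot 27 \left(-25\right) = 81 \cdot 27 \left(-25\right) = 2187 \left(-25\right) = -54675$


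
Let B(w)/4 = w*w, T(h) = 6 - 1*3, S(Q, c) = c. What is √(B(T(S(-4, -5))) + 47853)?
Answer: 3*√5321 ≈ 218.84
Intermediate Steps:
T(h) = 3 (T(h) = 6 - 3 = 3)
B(w) = 4*w² (B(w) = 4*(w*w) = 4*w²)
√(B(T(S(-4, -5))) + 47853) = √(4*3² + 47853) = √(4*9 + 47853) = √(36 + 47853) = √47889 = 3*√5321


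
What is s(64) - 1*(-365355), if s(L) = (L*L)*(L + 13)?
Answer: 680747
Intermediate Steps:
s(L) = L²*(13 + L)
s(64) - 1*(-365355) = 64²*(13 + 64) - 1*(-365355) = 4096*77 + 365355 = 315392 + 365355 = 680747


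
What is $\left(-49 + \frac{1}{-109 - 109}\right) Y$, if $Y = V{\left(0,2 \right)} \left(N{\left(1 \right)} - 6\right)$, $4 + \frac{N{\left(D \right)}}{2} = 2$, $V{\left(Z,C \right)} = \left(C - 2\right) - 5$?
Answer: $- \frac{267075}{109} \approx -2450.2$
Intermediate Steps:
$V{\left(Z,C \right)} = -7 + C$ ($V{\left(Z,C \right)} = \left(-2 + C\right) - 5 = -7 + C$)
$N{\left(D \right)} = -4$ ($N{\left(D \right)} = -8 + 2 \cdot 2 = -8 + 4 = -4$)
$Y = 50$ ($Y = \left(-7 + 2\right) \left(-4 - 6\right) = \left(-5\right) \left(-10\right) = 50$)
$\left(-49 + \frac{1}{-109 - 109}\right) Y = \left(-49 + \frac{1}{-109 - 109}\right) 50 = \left(-49 + \frac{1}{-218}\right) 50 = \left(-49 - \frac{1}{218}\right) 50 = \left(- \frac{10683}{218}\right) 50 = - \frac{267075}{109}$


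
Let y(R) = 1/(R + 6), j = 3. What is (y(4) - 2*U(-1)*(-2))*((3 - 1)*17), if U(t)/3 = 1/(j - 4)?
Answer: -2023/5 ≈ -404.60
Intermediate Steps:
U(t) = -3 (U(t) = 3/(3 - 4) = 3/(-1) = 3*(-1) = -3)
y(R) = 1/(6 + R)
(y(4) - 2*U(-1)*(-2))*((3 - 1)*17) = (1/(6 + 4) - 2*(-3)*(-2))*((3 - 1)*17) = (1/10 + 6*(-2))*(2*17) = (⅒ - 12)*34 = -119/10*34 = -2023/5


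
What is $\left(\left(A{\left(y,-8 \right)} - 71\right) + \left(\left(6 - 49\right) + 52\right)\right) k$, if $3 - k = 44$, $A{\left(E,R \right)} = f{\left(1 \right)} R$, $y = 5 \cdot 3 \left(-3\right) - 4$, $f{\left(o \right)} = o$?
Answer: $2870$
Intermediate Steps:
$y = -49$ ($y = 15 \left(-3\right) - 4 = -45 - 4 = -49$)
$A{\left(E,R \right)} = R$ ($A{\left(E,R \right)} = 1 R = R$)
$k = -41$ ($k = 3 - 44 = -41$)
$\left(\left(A{\left(y,-8 \right)} - 71\right) + \left(\left(6 - 49\right) + 52\right)\right) k = \left(\left(-8 - 71\right) + \left(\left(6 - 49\right) + 52\right)\right) \left(-41\right) = \left(\left(-8 - 71\right) + \left(-43 + 52\right)\right) \left(-41\right) = \left(-79 + 9\right) \left(-41\right) = \left(-70\right) \left(-41\right) = 2870$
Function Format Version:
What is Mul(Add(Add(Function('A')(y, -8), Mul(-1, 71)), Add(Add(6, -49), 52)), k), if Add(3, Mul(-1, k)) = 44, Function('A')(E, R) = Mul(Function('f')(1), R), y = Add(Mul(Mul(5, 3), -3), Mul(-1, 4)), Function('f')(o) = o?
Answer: 2870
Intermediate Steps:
y = -49 (y = Add(Mul(15, -3), -4) = Add(-45, -4) = -49)
Function('A')(E, R) = R (Function('A')(E, R) = Mul(1, R) = R)
k = -41 (k = Add(3, Mul(-1, 44)) = Add(3, -44) = -41)
Mul(Add(Add(Function('A')(y, -8), Mul(-1, 71)), Add(Add(6, -49), 52)), k) = Mul(Add(Add(-8, Mul(-1, 71)), Add(Add(6, -49), 52)), -41) = Mul(Add(Add(-8, -71), Add(-43, 52)), -41) = Mul(Add(-79, 9), -41) = Mul(-70, -41) = 2870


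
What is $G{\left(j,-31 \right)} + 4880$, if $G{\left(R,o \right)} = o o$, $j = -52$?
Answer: $5841$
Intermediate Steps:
$G{\left(R,o \right)} = o^{2}$
$G{\left(j,-31 \right)} + 4880 = \left(-31\right)^{2} + 4880 = 961 + 4880 = 5841$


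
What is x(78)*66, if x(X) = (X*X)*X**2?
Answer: 2442993696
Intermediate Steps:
x(X) = X**4 (x(X) = X**2*X**2 = X**4)
x(78)*66 = 78**4*66 = 37015056*66 = 2442993696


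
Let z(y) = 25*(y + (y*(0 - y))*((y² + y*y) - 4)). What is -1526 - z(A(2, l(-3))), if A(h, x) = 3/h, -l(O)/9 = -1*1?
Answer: -12283/8 ≈ -1535.4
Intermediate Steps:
l(O) = 9 (l(O) = -(-9) = -9*(-1) = 9)
z(y) = 25*y - 25*y²*(-4 + 2*y²) (z(y) = 25*(y + (y*(-y))*((y² + y²) - 4)) = 25*(y + (-y²)*(2*y² - 4)) = 25*(y + (-y²)*(-4 + 2*y²)) = 25*(y - y²*(-4 + 2*y²)) = 25*y - 25*y²*(-4 + 2*y²))
-1526 - z(A(2, l(-3))) = -1526 - 25*3/2*(1 - 2*(3/2)³ + 4*(3/2)) = -1526 - 25*3*(½)*(1 - 2*(3*(½))³ + 4*(3*(½))) = -1526 - 25*3*(1 - 2*(3/2)³ + 4*(3/2))/2 = -1526 - 25*3*(1 - 2*27/8 + 6)/2 = -1526 - 25*3*(1 - 27/4 + 6)/2 = -1526 - 25*3/(2*4) = -1526 - 1*75/8 = -1526 - 75/8 = -12283/8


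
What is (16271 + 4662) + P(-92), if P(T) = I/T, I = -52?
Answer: 481472/23 ≈ 20934.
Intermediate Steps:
P(T) = -52/T
(16271 + 4662) + P(-92) = (16271 + 4662) - 52/(-92) = 20933 - 52*(-1/92) = 20933 + 13/23 = 481472/23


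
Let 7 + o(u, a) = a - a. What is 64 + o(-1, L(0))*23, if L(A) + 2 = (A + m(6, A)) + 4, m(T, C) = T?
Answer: -97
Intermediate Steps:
L(A) = 8 + A (L(A) = -2 + ((A + 6) + 4) = -2 + ((6 + A) + 4) = -2 + (10 + A) = 8 + A)
o(u, a) = -7 (o(u, a) = -7 + (a - a) = -7 + 0 = -7)
64 + o(-1, L(0))*23 = 64 - 7*23 = 64 - 161 = -97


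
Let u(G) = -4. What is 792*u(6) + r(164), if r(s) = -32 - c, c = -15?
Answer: -3185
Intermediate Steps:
r(s) = -17 (r(s) = -32 - 1*(-15) = -32 + 15 = -17)
792*u(6) + r(164) = 792*(-4) - 17 = -3168 - 17 = -3185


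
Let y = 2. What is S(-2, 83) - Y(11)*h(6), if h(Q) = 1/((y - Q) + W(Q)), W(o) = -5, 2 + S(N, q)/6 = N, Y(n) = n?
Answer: -205/9 ≈ -22.778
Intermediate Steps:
S(N, q) = -12 + 6*N
h(Q) = 1/(-3 - Q) (h(Q) = 1/((2 - Q) - 5) = 1/(-3 - Q))
S(-2, 83) - Y(11)*h(6) = (-12 + 6*(-2)) - 11*(-1/(3 + 6)) = (-12 - 12) - 11*(-1/9) = -24 - 11*(-1*1/9) = -24 - 11*(-1)/9 = -24 - 1*(-11/9) = -24 + 11/9 = -205/9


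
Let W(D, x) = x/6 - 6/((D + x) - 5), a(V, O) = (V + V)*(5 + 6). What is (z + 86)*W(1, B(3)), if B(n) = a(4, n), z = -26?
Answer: 6130/7 ≈ 875.71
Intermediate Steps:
a(V, O) = 22*V (a(V, O) = (2*V)*11 = 22*V)
B(n) = 88 (B(n) = 22*4 = 88)
W(D, x) = -6/(-5 + D + x) + x/6 (W(D, x) = x*(⅙) - 6/(-5 + D + x) = x/6 - 6/(-5 + D + x) = -6/(-5 + D + x) + x/6)
(z + 86)*W(1, B(3)) = (-26 + 86)*((-36 + 88² - 5*88 + 1*88)/(6*(-5 + 1 + 88))) = 60*((⅙)*(-36 + 7744 - 440 + 88)/84) = 60*((⅙)*(1/84)*7356) = 60*(613/42) = 6130/7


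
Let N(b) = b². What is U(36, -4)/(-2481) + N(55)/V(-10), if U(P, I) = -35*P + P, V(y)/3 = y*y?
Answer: 104963/9924 ≈ 10.577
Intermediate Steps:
V(y) = 3*y² (V(y) = 3*(y*y) = 3*y²)
U(P, I) = -34*P
U(36, -4)/(-2481) + N(55)/V(-10) = -34*36/(-2481) + 55²/((3*(-10)²)) = -1224*(-1/2481) + 3025/((3*100)) = 408/827 + 3025/300 = 408/827 + 3025*(1/300) = 408/827 + 121/12 = 104963/9924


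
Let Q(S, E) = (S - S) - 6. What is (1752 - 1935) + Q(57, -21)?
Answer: -189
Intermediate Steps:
Q(S, E) = -6 (Q(S, E) = 0 - 6 = -6)
(1752 - 1935) + Q(57, -21) = (1752 - 1935) - 6 = -183 - 6 = -189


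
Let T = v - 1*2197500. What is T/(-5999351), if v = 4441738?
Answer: -132014/352903 ≈ -0.37408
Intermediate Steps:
T = 2244238 (T = 4441738 - 1*2197500 = 4441738 - 2197500 = 2244238)
T/(-5999351) = 2244238/(-5999351) = 2244238*(-1/5999351) = -132014/352903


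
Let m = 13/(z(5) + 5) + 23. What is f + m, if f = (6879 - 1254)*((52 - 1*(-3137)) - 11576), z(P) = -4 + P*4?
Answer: -990713879/21 ≈ -4.7177e+7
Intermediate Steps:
z(P) = -4 + 4*P
f = -47176875 (f = 5625*((52 + 3137) - 11576) = 5625*(3189 - 11576) = 5625*(-8387) = -47176875)
m = 496/21 (m = 13/((-4 + 4*5) + 5) + 23 = 13/((-4 + 20) + 5) + 23 = 13/(16 + 5) + 23 = 13/21 + 23 = 496/21 ≈ 23.619)
f + m = -47176875 + 496/21 = -990713879/21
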